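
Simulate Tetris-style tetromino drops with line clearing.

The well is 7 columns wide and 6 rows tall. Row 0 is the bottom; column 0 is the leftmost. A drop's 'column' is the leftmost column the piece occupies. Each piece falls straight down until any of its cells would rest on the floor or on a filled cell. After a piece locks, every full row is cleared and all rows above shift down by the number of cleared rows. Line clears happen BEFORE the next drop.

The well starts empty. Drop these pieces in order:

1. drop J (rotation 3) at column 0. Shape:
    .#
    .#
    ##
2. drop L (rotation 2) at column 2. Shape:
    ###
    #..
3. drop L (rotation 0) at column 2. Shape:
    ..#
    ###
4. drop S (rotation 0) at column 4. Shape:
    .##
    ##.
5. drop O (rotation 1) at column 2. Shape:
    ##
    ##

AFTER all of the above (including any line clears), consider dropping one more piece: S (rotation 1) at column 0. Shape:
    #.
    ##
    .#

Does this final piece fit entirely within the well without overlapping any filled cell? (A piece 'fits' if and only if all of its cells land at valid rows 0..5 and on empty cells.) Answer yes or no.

Answer: yes

Derivation:
Drop 1: J rot3 at col 0 lands with bottom-row=0; cleared 0 line(s) (total 0); column heights now [1 3 0 0 0 0 0], max=3
Drop 2: L rot2 at col 2 lands with bottom-row=0; cleared 0 line(s) (total 0); column heights now [1 3 2 2 2 0 0], max=3
Drop 3: L rot0 at col 2 lands with bottom-row=2; cleared 0 line(s) (total 0); column heights now [1 3 3 3 4 0 0], max=4
Drop 4: S rot0 at col 4 lands with bottom-row=4; cleared 0 line(s) (total 0); column heights now [1 3 3 3 5 6 6], max=6
Drop 5: O rot1 at col 2 lands with bottom-row=3; cleared 0 line(s) (total 0); column heights now [1 3 5 5 5 6 6], max=6
Test piece S rot1 at col 0 (width 2): heights before test = [1 3 5 5 5 6 6]; fits = True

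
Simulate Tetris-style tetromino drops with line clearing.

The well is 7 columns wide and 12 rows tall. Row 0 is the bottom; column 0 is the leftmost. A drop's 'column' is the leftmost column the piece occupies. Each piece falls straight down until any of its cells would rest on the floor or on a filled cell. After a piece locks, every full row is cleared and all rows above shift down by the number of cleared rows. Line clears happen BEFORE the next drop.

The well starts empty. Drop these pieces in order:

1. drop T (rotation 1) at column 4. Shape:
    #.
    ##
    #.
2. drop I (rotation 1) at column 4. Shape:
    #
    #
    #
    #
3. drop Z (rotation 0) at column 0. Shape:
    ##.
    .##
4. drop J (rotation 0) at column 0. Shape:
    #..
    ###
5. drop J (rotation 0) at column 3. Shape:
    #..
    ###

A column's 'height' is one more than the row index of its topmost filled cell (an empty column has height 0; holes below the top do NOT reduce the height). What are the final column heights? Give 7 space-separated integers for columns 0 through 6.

Answer: 4 3 3 9 8 8 0

Derivation:
Drop 1: T rot1 at col 4 lands with bottom-row=0; cleared 0 line(s) (total 0); column heights now [0 0 0 0 3 2 0], max=3
Drop 2: I rot1 at col 4 lands with bottom-row=3; cleared 0 line(s) (total 0); column heights now [0 0 0 0 7 2 0], max=7
Drop 3: Z rot0 at col 0 lands with bottom-row=0; cleared 0 line(s) (total 0); column heights now [2 2 1 0 7 2 0], max=7
Drop 4: J rot0 at col 0 lands with bottom-row=2; cleared 0 line(s) (total 0); column heights now [4 3 3 0 7 2 0], max=7
Drop 5: J rot0 at col 3 lands with bottom-row=7; cleared 0 line(s) (total 0); column heights now [4 3 3 9 8 8 0], max=9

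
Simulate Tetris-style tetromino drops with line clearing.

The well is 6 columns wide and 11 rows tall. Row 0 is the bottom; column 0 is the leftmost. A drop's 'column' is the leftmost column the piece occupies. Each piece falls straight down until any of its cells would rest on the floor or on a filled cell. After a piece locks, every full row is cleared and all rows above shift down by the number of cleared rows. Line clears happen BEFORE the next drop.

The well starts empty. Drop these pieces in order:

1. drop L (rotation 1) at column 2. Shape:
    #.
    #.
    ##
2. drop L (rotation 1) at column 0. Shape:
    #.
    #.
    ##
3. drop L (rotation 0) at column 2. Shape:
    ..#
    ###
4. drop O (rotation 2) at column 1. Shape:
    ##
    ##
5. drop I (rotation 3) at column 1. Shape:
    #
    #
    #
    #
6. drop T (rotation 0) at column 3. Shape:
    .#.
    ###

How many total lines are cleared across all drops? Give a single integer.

Drop 1: L rot1 at col 2 lands with bottom-row=0; cleared 0 line(s) (total 0); column heights now [0 0 3 1 0 0], max=3
Drop 2: L rot1 at col 0 lands with bottom-row=0; cleared 0 line(s) (total 0); column heights now [3 1 3 1 0 0], max=3
Drop 3: L rot0 at col 2 lands with bottom-row=3; cleared 0 line(s) (total 0); column heights now [3 1 4 4 5 0], max=5
Drop 4: O rot2 at col 1 lands with bottom-row=4; cleared 0 line(s) (total 0); column heights now [3 6 6 4 5 0], max=6
Drop 5: I rot3 at col 1 lands with bottom-row=6; cleared 0 line(s) (total 0); column heights now [3 10 6 4 5 0], max=10
Drop 6: T rot0 at col 3 lands with bottom-row=5; cleared 0 line(s) (total 0); column heights now [3 10 6 6 7 6], max=10

Answer: 0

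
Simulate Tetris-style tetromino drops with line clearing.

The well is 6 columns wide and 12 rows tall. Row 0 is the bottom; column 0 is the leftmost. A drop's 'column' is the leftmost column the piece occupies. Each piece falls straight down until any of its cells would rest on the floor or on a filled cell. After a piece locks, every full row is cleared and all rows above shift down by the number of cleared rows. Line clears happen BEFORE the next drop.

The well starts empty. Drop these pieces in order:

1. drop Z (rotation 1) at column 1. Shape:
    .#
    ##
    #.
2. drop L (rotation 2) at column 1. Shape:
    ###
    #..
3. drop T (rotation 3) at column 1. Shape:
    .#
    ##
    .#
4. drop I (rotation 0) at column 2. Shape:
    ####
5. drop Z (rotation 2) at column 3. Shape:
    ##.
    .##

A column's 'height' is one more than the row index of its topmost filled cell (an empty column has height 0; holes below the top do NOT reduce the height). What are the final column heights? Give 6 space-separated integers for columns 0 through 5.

Answer: 0 6 8 10 10 9

Derivation:
Drop 1: Z rot1 at col 1 lands with bottom-row=0; cleared 0 line(s) (total 0); column heights now [0 2 3 0 0 0], max=3
Drop 2: L rot2 at col 1 lands with bottom-row=2; cleared 0 line(s) (total 0); column heights now [0 4 4 4 0 0], max=4
Drop 3: T rot3 at col 1 lands with bottom-row=4; cleared 0 line(s) (total 0); column heights now [0 6 7 4 0 0], max=7
Drop 4: I rot0 at col 2 lands with bottom-row=7; cleared 0 line(s) (total 0); column heights now [0 6 8 8 8 8], max=8
Drop 5: Z rot2 at col 3 lands with bottom-row=8; cleared 0 line(s) (total 0); column heights now [0 6 8 10 10 9], max=10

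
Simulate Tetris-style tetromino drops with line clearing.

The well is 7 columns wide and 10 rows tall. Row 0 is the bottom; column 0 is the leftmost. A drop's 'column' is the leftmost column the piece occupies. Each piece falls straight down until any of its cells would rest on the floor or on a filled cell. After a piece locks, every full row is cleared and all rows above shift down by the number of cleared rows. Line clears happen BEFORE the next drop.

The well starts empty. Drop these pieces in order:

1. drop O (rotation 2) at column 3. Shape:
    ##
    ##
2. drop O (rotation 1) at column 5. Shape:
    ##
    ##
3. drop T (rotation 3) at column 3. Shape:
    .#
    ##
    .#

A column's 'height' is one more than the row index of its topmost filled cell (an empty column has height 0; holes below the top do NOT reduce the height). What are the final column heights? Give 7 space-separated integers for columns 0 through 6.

Answer: 0 0 0 4 5 2 2

Derivation:
Drop 1: O rot2 at col 3 lands with bottom-row=0; cleared 0 line(s) (total 0); column heights now [0 0 0 2 2 0 0], max=2
Drop 2: O rot1 at col 5 lands with bottom-row=0; cleared 0 line(s) (total 0); column heights now [0 0 0 2 2 2 2], max=2
Drop 3: T rot3 at col 3 lands with bottom-row=2; cleared 0 line(s) (total 0); column heights now [0 0 0 4 5 2 2], max=5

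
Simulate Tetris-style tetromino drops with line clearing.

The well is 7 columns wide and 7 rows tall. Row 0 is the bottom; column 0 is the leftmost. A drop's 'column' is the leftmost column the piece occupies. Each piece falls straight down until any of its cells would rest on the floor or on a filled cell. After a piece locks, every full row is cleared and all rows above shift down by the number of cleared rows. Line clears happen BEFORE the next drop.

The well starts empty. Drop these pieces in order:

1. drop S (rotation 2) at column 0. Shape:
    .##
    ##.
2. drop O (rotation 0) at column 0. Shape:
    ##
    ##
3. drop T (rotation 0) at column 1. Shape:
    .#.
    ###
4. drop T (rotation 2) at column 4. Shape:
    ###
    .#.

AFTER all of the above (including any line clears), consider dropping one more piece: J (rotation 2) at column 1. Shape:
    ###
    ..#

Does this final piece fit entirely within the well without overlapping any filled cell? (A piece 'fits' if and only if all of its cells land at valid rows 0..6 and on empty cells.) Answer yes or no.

Answer: yes

Derivation:
Drop 1: S rot2 at col 0 lands with bottom-row=0; cleared 0 line(s) (total 0); column heights now [1 2 2 0 0 0 0], max=2
Drop 2: O rot0 at col 0 lands with bottom-row=2; cleared 0 line(s) (total 0); column heights now [4 4 2 0 0 0 0], max=4
Drop 3: T rot0 at col 1 lands with bottom-row=4; cleared 0 line(s) (total 0); column heights now [4 5 6 5 0 0 0], max=6
Drop 4: T rot2 at col 4 lands with bottom-row=0; cleared 0 line(s) (total 0); column heights now [4 5 6 5 2 2 2], max=6
Test piece J rot2 at col 1 (width 3): heights before test = [4 5 6 5 2 2 2]; fits = True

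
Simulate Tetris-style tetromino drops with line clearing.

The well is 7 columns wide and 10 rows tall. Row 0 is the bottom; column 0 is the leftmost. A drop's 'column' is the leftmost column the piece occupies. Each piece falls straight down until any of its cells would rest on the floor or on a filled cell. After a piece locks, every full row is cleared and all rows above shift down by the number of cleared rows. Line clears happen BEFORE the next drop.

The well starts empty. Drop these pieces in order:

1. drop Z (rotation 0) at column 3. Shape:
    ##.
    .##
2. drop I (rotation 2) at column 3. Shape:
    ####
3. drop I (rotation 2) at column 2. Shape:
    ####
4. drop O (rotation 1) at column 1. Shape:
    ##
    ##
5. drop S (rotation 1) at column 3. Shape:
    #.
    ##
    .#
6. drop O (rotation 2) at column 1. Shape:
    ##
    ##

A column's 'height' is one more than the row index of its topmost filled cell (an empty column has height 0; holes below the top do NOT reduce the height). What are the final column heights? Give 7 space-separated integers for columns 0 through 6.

Answer: 0 8 8 7 6 4 3

Derivation:
Drop 1: Z rot0 at col 3 lands with bottom-row=0; cleared 0 line(s) (total 0); column heights now [0 0 0 2 2 1 0], max=2
Drop 2: I rot2 at col 3 lands with bottom-row=2; cleared 0 line(s) (total 0); column heights now [0 0 0 3 3 3 3], max=3
Drop 3: I rot2 at col 2 lands with bottom-row=3; cleared 0 line(s) (total 0); column heights now [0 0 4 4 4 4 3], max=4
Drop 4: O rot1 at col 1 lands with bottom-row=4; cleared 0 line(s) (total 0); column heights now [0 6 6 4 4 4 3], max=6
Drop 5: S rot1 at col 3 lands with bottom-row=4; cleared 0 line(s) (total 0); column heights now [0 6 6 7 6 4 3], max=7
Drop 6: O rot2 at col 1 lands with bottom-row=6; cleared 0 line(s) (total 0); column heights now [0 8 8 7 6 4 3], max=8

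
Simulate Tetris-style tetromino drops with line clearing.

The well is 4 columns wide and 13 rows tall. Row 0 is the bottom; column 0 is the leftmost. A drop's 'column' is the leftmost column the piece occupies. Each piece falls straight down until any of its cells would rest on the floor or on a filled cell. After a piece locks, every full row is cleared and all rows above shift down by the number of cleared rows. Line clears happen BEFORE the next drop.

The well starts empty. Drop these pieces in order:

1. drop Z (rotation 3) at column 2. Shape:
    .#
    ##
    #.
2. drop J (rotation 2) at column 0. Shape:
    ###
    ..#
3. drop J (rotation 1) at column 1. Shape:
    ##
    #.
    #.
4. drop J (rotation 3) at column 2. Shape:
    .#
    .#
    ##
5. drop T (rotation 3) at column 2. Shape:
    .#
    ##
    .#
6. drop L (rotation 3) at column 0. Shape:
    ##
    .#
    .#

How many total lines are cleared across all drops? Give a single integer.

Drop 1: Z rot3 at col 2 lands with bottom-row=0; cleared 0 line(s) (total 0); column heights now [0 0 2 3], max=3
Drop 2: J rot2 at col 0 lands with bottom-row=2; cleared 0 line(s) (total 0); column heights now [4 4 4 3], max=4
Drop 3: J rot1 at col 1 lands with bottom-row=4; cleared 0 line(s) (total 0); column heights now [4 7 7 3], max=7
Drop 4: J rot3 at col 2 lands with bottom-row=7; cleared 0 line(s) (total 0); column heights now [4 7 8 10], max=10
Drop 5: T rot3 at col 2 lands with bottom-row=10; cleared 0 line(s) (total 0); column heights now [4 7 12 13], max=13
Drop 6: L rot3 at col 0 lands with bottom-row=7; cleared 0 line(s) (total 0); column heights now [10 10 12 13], max=13

Answer: 0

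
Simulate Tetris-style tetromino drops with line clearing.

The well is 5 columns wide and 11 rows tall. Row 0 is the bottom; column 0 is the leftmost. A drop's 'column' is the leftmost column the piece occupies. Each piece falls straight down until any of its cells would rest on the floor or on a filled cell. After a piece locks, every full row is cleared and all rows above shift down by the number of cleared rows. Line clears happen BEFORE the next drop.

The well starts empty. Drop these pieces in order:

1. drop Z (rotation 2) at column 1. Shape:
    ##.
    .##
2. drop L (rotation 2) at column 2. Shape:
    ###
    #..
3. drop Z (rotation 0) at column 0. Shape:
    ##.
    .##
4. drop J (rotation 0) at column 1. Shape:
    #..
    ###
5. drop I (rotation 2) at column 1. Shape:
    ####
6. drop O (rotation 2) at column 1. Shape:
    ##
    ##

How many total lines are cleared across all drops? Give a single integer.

Answer: 0

Derivation:
Drop 1: Z rot2 at col 1 lands with bottom-row=0; cleared 0 line(s) (total 0); column heights now [0 2 2 1 0], max=2
Drop 2: L rot2 at col 2 lands with bottom-row=2; cleared 0 line(s) (total 0); column heights now [0 2 4 4 4], max=4
Drop 3: Z rot0 at col 0 lands with bottom-row=4; cleared 0 line(s) (total 0); column heights now [6 6 5 4 4], max=6
Drop 4: J rot0 at col 1 lands with bottom-row=6; cleared 0 line(s) (total 0); column heights now [6 8 7 7 4], max=8
Drop 5: I rot2 at col 1 lands with bottom-row=8; cleared 0 line(s) (total 0); column heights now [6 9 9 9 9], max=9
Drop 6: O rot2 at col 1 lands with bottom-row=9; cleared 0 line(s) (total 0); column heights now [6 11 11 9 9], max=11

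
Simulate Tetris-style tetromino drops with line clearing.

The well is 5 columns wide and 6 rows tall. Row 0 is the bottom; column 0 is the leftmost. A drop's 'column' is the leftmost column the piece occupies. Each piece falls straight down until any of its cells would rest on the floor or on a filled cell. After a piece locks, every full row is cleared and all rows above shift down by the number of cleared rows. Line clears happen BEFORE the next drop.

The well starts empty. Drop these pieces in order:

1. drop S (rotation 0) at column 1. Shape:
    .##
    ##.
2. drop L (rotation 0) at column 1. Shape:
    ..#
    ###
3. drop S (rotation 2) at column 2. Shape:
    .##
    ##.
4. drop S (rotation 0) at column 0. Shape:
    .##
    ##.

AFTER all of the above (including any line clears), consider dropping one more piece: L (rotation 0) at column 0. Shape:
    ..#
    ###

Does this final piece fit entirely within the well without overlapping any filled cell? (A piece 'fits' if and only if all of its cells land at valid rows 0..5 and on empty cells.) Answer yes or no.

Drop 1: S rot0 at col 1 lands with bottom-row=0; cleared 0 line(s) (total 0); column heights now [0 1 2 2 0], max=2
Drop 2: L rot0 at col 1 lands with bottom-row=2; cleared 0 line(s) (total 0); column heights now [0 3 3 4 0], max=4
Drop 3: S rot2 at col 2 lands with bottom-row=4; cleared 0 line(s) (total 0); column heights now [0 3 5 6 6], max=6
Drop 4: S rot0 at col 0 lands with bottom-row=4; cleared 0 line(s) (total 0); column heights now [5 6 6 6 6], max=6
Test piece L rot0 at col 0 (width 3): heights before test = [5 6 6 6 6]; fits = False

Answer: no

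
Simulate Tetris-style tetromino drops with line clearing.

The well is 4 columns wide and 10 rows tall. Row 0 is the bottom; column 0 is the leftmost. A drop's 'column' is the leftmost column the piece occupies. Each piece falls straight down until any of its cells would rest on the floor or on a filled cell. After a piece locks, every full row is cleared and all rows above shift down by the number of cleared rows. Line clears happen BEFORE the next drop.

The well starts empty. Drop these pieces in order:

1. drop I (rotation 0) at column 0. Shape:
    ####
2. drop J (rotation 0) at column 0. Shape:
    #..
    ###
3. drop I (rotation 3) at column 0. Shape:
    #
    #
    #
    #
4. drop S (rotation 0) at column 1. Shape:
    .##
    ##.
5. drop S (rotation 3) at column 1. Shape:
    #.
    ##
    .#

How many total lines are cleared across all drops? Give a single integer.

Drop 1: I rot0 at col 0 lands with bottom-row=0; cleared 1 line(s) (total 1); column heights now [0 0 0 0], max=0
Drop 2: J rot0 at col 0 lands with bottom-row=0; cleared 0 line(s) (total 1); column heights now [2 1 1 0], max=2
Drop 3: I rot3 at col 0 lands with bottom-row=2; cleared 0 line(s) (total 1); column heights now [6 1 1 0], max=6
Drop 4: S rot0 at col 1 lands with bottom-row=1; cleared 0 line(s) (total 1); column heights now [6 2 3 3], max=6
Drop 5: S rot3 at col 1 lands with bottom-row=3; cleared 0 line(s) (total 1); column heights now [6 6 5 3], max=6

Answer: 1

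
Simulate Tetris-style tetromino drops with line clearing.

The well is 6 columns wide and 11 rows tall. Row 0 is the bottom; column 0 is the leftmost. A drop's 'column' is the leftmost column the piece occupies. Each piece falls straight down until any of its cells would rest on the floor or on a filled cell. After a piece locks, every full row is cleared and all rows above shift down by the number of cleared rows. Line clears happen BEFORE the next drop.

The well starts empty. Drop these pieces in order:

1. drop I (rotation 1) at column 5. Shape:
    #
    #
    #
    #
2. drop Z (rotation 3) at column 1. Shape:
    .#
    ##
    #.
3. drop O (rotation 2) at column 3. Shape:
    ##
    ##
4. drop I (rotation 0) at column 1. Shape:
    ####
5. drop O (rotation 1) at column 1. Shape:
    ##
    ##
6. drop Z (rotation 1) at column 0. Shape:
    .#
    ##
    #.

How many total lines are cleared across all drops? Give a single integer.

Drop 1: I rot1 at col 5 lands with bottom-row=0; cleared 0 line(s) (total 0); column heights now [0 0 0 0 0 4], max=4
Drop 2: Z rot3 at col 1 lands with bottom-row=0; cleared 0 line(s) (total 0); column heights now [0 2 3 0 0 4], max=4
Drop 3: O rot2 at col 3 lands with bottom-row=0; cleared 0 line(s) (total 0); column heights now [0 2 3 2 2 4], max=4
Drop 4: I rot0 at col 1 lands with bottom-row=3; cleared 0 line(s) (total 0); column heights now [0 4 4 4 4 4], max=4
Drop 5: O rot1 at col 1 lands with bottom-row=4; cleared 0 line(s) (total 0); column heights now [0 6 6 4 4 4], max=6
Drop 6: Z rot1 at col 0 lands with bottom-row=5; cleared 0 line(s) (total 0); column heights now [7 8 6 4 4 4], max=8

Answer: 0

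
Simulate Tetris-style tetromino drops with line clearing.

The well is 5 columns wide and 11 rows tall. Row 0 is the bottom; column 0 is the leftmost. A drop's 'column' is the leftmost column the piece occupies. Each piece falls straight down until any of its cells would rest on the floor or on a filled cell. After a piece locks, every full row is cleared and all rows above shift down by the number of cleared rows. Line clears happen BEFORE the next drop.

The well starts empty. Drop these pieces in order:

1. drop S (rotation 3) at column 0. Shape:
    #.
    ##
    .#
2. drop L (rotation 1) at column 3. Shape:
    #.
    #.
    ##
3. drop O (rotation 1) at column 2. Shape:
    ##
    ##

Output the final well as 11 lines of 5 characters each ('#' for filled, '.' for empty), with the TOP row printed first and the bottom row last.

Drop 1: S rot3 at col 0 lands with bottom-row=0; cleared 0 line(s) (total 0); column heights now [3 2 0 0 0], max=3
Drop 2: L rot1 at col 3 lands with bottom-row=0; cleared 0 line(s) (total 0); column heights now [3 2 0 3 1], max=3
Drop 3: O rot1 at col 2 lands with bottom-row=3; cleared 0 line(s) (total 0); column heights now [3 2 5 5 1], max=5

Answer: .....
.....
.....
.....
.....
.....
..##.
..##.
#..#.
##.#.
.#.##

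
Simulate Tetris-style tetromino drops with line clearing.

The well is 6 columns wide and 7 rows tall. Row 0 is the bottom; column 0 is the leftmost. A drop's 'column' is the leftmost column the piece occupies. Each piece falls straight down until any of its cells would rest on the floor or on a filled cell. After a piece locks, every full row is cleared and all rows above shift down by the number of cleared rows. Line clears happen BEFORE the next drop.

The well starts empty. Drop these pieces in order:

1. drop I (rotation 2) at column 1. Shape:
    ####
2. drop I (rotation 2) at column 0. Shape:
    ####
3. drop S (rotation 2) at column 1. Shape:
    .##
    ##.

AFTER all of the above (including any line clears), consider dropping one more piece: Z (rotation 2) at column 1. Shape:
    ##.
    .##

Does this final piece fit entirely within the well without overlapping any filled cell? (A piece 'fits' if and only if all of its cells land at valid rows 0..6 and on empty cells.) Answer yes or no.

Drop 1: I rot2 at col 1 lands with bottom-row=0; cleared 0 line(s) (total 0); column heights now [0 1 1 1 1 0], max=1
Drop 2: I rot2 at col 0 lands with bottom-row=1; cleared 0 line(s) (total 0); column heights now [2 2 2 2 1 0], max=2
Drop 3: S rot2 at col 1 lands with bottom-row=2; cleared 0 line(s) (total 0); column heights now [2 3 4 4 1 0], max=4
Test piece Z rot2 at col 1 (width 3): heights before test = [2 3 4 4 1 0]; fits = True

Answer: yes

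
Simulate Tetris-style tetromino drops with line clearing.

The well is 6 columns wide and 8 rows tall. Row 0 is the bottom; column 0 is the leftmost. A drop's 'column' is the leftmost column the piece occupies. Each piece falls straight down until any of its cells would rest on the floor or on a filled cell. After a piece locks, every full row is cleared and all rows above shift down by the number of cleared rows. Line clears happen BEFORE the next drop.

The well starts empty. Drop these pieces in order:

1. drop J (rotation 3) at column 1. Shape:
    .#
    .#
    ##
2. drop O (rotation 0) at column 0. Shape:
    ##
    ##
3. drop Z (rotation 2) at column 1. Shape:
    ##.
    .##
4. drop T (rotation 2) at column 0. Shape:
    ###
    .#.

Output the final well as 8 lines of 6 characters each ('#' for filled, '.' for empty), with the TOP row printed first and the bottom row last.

Drop 1: J rot3 at col 1 lands with bottom-row=0; cleared 0 line(s) (total 0); column heights now [0 1 3 0 0 0], max=3
Drop 2: O rot0 at col 0 lands with bottom-row=1; cleared 0 line(s) (total 0); column heights now [3 3 3 0 0 0], max=3
Drop 3: Z rot2 at col 1 lands with bottom-row=3; cleared 0 line(s) (total 0); column heights now [3 5 5 4 0 0], max=5
Drop 4: T rot2 at col 0 lands with bottom-row=5; cleared 0 line(s) (total 0); column heights now [7 7 7 4 0 0], max=7

Answer: ......
###...
.#....
.##...
..##..
###...
###...
.##...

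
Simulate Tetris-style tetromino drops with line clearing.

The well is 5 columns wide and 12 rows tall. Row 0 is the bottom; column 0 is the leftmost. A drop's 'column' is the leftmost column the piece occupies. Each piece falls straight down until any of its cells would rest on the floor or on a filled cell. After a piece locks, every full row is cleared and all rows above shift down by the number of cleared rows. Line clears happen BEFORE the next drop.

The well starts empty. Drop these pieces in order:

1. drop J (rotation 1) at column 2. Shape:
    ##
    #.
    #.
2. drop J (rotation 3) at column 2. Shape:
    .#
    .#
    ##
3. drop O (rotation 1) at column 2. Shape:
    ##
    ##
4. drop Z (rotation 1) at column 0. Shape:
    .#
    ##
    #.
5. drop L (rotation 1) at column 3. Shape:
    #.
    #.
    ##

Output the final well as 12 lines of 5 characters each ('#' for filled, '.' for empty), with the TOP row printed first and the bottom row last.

Answer: .....
...#.
...#.
...##
..##.
..##.
...#.
...#.
..##.
.###.
###..
#.#..

Derivation:
Drop 1: J rot1 at col 2 lands with bottom-row=0; cleared 0 line(s) (total 0); column heights now [0 0 3 3 0], max=3
Drop 2: J rot3 at col 2 lands with bottom-row=3; cleared 0 line(s) (total 0); column heights now [0 0 4 6 0], max=6
Drop 3: O rot1 at col 2 lands with bottom-row=6; cleared 0 line(s) (total 0); column heights now [0 0 8 8 0], max=8
Drop 4: Z rot1 at col 0 lands with bottom-row=0; cleared 0 line(s) (total 0); column heights now [2 3 8 8 0], max=8
Drop 5: L rot1 at col 3 lands with bottom-row=8; cleared 0 line(s) (total 0); column heights now [2 3 8 11 9], max=11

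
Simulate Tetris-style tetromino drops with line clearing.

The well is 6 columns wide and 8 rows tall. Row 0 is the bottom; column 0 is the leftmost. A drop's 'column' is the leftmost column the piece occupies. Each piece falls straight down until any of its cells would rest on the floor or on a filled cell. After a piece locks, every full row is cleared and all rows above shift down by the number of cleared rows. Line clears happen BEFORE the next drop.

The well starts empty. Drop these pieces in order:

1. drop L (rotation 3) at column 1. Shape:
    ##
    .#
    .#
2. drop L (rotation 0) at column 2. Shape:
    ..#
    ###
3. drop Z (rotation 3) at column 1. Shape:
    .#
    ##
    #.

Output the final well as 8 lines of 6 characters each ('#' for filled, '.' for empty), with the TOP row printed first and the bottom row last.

Drop 1: L rot3 at col 1 lands with bottom-row=0; cleared 0 line(s) (total 0); column heights now [0 3 3 0 0 0], max=3
Drop 2: L rot0 at col 2 lands with bottom-row=3; cleared 0 line(s) (total 0); column heights now [0 3 4 4 5 0], max=5
Drop 3: Z rot3 at col 1 lands with bottom-row=3; cleared 0 line(s) (total 0); column heights now [0 5 6 4 5 0], max=6

Answer: ......
......
..#...
.##.#.
.####.
.##...
..#...
..#...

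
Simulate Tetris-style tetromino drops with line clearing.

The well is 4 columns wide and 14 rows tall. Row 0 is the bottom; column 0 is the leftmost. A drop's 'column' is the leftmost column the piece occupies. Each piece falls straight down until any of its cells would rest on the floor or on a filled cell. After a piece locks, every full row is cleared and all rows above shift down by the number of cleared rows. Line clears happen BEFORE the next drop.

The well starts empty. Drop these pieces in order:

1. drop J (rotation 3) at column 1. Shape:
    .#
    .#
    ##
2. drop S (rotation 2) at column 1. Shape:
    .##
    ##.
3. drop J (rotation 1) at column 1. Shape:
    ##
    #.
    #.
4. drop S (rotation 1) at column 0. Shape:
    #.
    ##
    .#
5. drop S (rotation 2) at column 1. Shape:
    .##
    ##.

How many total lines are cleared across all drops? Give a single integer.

Drop 1: J rot3 at col 1 lands with bottom-row=0; cleared 0 line(s) (total 0); column heights now [0 1 3 0], max=3
Drop 2: S rot2 at col 1 lands with bottom-row=3; cleared 0 line(s) (total 0); column heights now [0 4 5 5], max=5
Drop 3: J rot1 at col 1 lands with bottom-row=4; cleared 0 line(s) (total 0); column heights now [0 7 7 5], max=7
Drop 4: S rot1 at col 0 lands with bottom-row=7; cleared 0 line(s) (total 0); column heights now [10 9 7 5], max=10
Drop 5: S rot2 at col 1 lands with bottom-row=9; cleared 0 line(s) (total 0); column heights now [10 10 11 11], max=11

Answer: 0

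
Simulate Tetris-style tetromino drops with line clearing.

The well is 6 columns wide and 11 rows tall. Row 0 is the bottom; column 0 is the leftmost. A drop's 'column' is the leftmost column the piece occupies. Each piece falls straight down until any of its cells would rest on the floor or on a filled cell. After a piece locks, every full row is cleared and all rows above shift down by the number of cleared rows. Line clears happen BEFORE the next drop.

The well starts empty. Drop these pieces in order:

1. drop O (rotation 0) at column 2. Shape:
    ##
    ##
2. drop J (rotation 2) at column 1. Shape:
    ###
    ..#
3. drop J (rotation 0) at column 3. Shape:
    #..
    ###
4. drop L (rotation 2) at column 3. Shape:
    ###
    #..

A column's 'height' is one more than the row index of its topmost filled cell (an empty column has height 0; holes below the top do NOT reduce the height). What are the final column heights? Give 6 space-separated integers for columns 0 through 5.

Answer: 0 4 4 8 8 8

Derivation:
Drop 1: O rot0 at col 2 lands with bottom-row=0; cleared 0 line(s) (total 0); column heights now [0 0 2 2 0 0], max=2
Drop 2: J rot2 at col 1 lands with bottom-row=2; cleared 0 line(s) (total 0); column heights now [0 4 4 4 0 0], max=4
Drop 3: J rot0 at col 3 lands with bottom-row=4; cleared 0 line(s) (total 0); column heights now [0 4 4 6 5 5], max=6
Drop 4: L rot2 at col 3 lands with bottom-row=6; cleared 0 line(s) (total 0); column heights now [0 4 4 8 8 8], max=8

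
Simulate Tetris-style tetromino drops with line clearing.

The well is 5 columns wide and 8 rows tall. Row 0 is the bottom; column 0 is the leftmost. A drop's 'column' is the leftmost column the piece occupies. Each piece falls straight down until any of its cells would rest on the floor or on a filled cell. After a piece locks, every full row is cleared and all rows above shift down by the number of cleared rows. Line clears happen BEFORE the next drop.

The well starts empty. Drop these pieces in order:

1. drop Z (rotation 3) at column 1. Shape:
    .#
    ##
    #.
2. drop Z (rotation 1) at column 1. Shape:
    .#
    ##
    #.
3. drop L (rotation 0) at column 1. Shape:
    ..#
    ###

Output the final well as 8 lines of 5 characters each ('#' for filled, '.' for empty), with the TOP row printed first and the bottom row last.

Drop 1: Z rot3 at col 1 lands with bottom-row=0; cleared 0 line(s) (total 0); column heights now [0 2 3 0 0], max=3
Drop 2: Z rot1 at col 1 lands with bottom-row=2; cleared 0 line(s) (total 0); column heights now [0 4 5 0 0], max=5
Drop 3: L rot0 at col 1 lands with bottom-row=5; cleared 0 line(s) (total 0); column heights now [0 6 6 7 0], max=7

Answer: .....
...#.
.###.
..#..
.##..
.##..
.##..
.#...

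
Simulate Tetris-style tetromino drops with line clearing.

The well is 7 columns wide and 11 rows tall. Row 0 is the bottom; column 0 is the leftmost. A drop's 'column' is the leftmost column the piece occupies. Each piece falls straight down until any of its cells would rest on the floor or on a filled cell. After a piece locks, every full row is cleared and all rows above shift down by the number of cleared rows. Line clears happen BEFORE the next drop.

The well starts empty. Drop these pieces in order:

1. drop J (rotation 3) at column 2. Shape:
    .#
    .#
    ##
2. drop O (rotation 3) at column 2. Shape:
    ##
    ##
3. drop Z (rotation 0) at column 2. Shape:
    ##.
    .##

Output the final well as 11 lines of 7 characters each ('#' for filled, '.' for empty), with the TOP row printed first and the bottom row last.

Answer: .......
.......
.......
.......
..##...
...##..
..##...
..##...
...#...
...#...
..##...

Derivation:
Drop 1: J rot3 at col 2 lands with bottom-row=0; cleared 0 line(s) (total 0); column heights now [0 0 1 3 0 0 0], max=3
Drop 2: O rot3 at col 2 lands with bottom-row=3; cleared 0 line(s) (total 0); column heights now [0 0 5 5 0 0 0], max=5
Drop 3: Z rot0 at col 2 lands with bottom-row=5; cleared 0 line(s) (total 0); column heights now [0 0 7 7 6 0 0], max=7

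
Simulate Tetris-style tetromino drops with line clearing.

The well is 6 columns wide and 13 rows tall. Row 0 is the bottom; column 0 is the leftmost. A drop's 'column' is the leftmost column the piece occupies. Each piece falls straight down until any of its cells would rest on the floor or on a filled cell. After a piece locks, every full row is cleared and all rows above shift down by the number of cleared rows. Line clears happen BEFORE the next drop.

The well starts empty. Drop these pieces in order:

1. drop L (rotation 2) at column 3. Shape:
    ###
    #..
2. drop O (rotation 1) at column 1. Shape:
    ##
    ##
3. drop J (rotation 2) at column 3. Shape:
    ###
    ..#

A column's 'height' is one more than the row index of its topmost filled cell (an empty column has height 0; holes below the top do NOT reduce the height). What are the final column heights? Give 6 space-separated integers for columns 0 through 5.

Drop 1: L rot2 at col 3 lands with bottom-row=0; cleared 0 line(s) (total 0); column heights now [0 0 0 2 2 2], max=2
Drop 2: O rot1 at col 1 lands with bottom-row=0; cleared 0 line(s) (total 0); column heights now [0 2 2 2 2 2], max=2
Drop 3: J rot2 at col 3 lands with bottom-row=2; cleared 0 line(s) (total 0); column heights now [0 2 2 4 4 4], max=4

Answer: 0 2 2 4 4 4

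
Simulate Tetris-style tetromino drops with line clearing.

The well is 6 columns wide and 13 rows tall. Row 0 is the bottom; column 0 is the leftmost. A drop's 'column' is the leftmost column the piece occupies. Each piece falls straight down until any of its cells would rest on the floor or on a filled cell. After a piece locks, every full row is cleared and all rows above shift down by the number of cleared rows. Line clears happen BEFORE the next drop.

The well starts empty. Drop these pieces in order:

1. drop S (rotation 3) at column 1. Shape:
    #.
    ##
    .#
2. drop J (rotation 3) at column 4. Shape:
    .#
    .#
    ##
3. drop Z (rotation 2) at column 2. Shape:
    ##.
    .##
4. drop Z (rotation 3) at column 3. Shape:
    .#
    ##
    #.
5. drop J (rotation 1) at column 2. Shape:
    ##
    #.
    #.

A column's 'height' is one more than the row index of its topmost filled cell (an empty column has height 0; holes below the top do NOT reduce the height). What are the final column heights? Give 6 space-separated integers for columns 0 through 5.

Drop 1: S rot3 at col 1 lands with bottom-row=0; cleared 0 line(s) (total 0); column heights now [0 3 2 0 0 0], max=3
Drop 2: J rot3 at col 4 lands with bottom-row=0; cleared 0 line(s) (total 0); column heights now [0 3 2 0 1 3], max=3
Drop 3: Z rot2 at col 2 lands with bottom-row=1; cleared 0 line(s) (total 0); column heights now [0 3 3 3 2 3], max=3
Drop 4: Z rot3 at col 3 lands with bottom-row=3; cleared 0 line(s) (total 0); column heights now [0 3 3 5 6 3], max=6
Drop 5: J rot1 at col 2 lands with bottom-row=3; cleared 0 line(s) (total 0); column heights now [0 3 6 6 6 3], max=6

Answer: 0 3 6 6 6 3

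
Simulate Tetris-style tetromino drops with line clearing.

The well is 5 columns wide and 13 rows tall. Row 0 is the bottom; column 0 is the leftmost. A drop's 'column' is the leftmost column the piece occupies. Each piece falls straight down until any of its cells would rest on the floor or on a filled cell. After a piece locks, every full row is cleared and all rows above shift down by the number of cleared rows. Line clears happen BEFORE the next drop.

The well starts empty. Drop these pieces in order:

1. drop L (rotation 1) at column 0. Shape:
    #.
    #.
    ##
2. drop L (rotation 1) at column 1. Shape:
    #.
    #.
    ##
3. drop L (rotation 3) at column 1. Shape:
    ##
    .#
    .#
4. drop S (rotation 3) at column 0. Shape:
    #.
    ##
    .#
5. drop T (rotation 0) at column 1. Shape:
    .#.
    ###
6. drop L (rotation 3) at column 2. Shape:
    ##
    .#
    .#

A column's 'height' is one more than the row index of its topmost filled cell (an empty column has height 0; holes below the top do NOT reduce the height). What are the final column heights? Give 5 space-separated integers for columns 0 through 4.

Answer: 8 8 11 11 0

Derivation:
Drop 1: L rot1 at col 0 lands with bottom-row=0; cleared 0 line(s) (total 0); column heights now [3 1 0 0 0], max=3
Drop 2: L rot1 at col 1 lands with bottom-row=1; cleared 0 line(s) (total 0); column heights now [3 4 2 0 0], max=4
Drop 3: L rot3 at col 1 lands with bottom-row=2; cleared 0 line(s) (total 0); column heights now [3 5 5 0 0], max=5
Drop 4: S rot3 at col 0 lands with bottom-row=5; cleared 0 line(s) (total 0); column heights now [8 7 5 0 0], max=8
Drop 5: T rot0 at col 1 lands with bottom-row=7; cleared 0 line(s) (total 0); column heights now [8 8 9 8 0], max=9
Drop 6: L rot3 at col 2 lands with bottom-row=8; cleared 0 line(s) (total 0); column heights now [8 8 11 11 0], max=11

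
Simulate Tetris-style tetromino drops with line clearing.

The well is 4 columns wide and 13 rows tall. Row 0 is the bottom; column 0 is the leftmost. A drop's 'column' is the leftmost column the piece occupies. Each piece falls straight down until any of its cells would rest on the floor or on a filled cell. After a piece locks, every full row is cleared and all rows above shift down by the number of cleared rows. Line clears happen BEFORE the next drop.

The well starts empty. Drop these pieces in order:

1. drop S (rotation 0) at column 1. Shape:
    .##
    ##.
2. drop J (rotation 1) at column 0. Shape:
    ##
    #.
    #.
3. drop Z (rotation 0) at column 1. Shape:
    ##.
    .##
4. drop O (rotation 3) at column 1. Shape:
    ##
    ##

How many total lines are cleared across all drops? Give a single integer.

Drop 1: S rot0 at col 1 lands with bottom-row=0; cleared 0 line(s) (total 0); column heights now [0 1 2 2], max=2
Drop 2: J rot1 at col 0 lands with bottom-row=0; cleared 0 line(s) (total 0); column heights now [3 3 2 2], max=3
Drop 3: Z rot0 at col 1 lands with bottom-row=2; cleared 1 line(s) (total 1); column heights now [2 3 3 2], max=3
Drop 4: O rot3 at col 1 lands with bottom-row=3; cleared 0 line(s) (total 1); column heights now [2 5 5 2], max=5

Answer: 1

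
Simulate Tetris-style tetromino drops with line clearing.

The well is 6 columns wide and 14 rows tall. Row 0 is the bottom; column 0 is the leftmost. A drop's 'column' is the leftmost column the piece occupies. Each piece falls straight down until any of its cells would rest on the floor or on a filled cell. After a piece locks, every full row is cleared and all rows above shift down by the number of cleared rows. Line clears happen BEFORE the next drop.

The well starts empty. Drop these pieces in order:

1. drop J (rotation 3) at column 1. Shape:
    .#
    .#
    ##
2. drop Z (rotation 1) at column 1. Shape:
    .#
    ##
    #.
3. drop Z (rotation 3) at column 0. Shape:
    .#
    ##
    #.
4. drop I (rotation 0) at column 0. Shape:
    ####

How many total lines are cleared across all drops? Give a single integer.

Answer: 0

Derivation:
Drop 1: J rot3 at col 1 lands with bottom-row=0; cleared 0 line(s) (total 0); column heights now [0 1 3 0 0 0], max=3
Drop 2: Z rot1 at col 1 lands with bottom-row=2; cleared 0 line(s) (total 0); column heights now [0 4 5 0 0 0], max=5
Drop 3: Z rot3 at col 0 lands with bottom-row=3; cleared 0 line(s) (total 0); column heights now [5 6 5 0 0 0], max=6
Drop 4: I rot0 at col 0 lands with bottom-row=6; cleared 0 line(s) (total 0); column heights now [7 7 7 7 0 0], max=7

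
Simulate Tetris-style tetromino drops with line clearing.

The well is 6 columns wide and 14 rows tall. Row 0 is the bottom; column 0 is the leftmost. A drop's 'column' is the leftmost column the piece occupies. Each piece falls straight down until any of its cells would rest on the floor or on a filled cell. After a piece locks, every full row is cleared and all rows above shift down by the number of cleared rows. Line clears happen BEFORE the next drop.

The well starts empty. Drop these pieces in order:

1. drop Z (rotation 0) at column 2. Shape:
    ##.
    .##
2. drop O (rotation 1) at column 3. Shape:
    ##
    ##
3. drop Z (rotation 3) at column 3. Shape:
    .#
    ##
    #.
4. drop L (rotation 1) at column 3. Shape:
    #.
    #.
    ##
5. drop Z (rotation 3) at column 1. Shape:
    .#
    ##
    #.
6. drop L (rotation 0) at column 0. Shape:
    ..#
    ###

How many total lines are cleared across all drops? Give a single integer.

Answer: 0

Derivation:
Drop 1: Z rot0 at col 2 lands with bottom-row=0; cleared 0 line(s) (total 0); column heights now [0 0 2 2 1 0], max=2
Drop 2: O rot1 at col 3 lands with bottom-row=2; cleared 0 line(s) (total 0); column heights now [0 0 2 4 4 0], max=4
Drop 3: Z rot3 at col 3 lands with bottom-row=4; cleared 0 line(s) (total 0); column heights now [0 0 2 6 7 0], max=7
Drop 4: L rot1 at col 3 lands with bottom-row=7; cleared 0 line(s) (total 0); column heights now [0 0 2 10 8 0], max=10
Drop 5: Z rot3 at col 1 lands with bottom-row=1; cleared 0 line(s) (total 0); column heights now [0 3 4 10 8 0], max=10
Drop 6: L rot0 at col 0 lands with bottom-row=4; cleared 0 line(s) (total 0); column heights now [5 5 6 10 8 0], max=10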